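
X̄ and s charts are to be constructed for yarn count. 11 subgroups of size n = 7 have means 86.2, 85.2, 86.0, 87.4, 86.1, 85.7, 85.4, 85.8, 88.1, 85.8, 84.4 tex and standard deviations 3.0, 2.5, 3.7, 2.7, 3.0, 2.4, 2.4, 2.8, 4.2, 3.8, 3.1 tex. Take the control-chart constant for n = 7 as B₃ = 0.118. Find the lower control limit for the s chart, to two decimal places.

s̄ = (3.0 + 2.5 + 3.7 + 2.7 + 3.0 + 2.4 + 2.4 + 2.8 + 4.2 + 3.8 + 3.1) / 11 = 3.0545
LCL_s = B₃·s̄ = 0.118 × 3.0545 = 0.3604

0.36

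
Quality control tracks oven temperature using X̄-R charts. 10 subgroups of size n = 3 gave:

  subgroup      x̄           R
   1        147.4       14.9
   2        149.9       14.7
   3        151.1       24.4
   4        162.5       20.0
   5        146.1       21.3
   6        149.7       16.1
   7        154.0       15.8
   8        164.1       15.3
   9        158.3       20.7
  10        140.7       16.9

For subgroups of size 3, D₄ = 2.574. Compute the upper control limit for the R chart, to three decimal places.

R̄ = (14.9 + 14.7 + 24.4 + 20.0 + 21.3 + 16.1 + 15.8 + 15.3 + 20.7 + 16.9) / 10 = 180.1000 / 10 = 18.0100
UCL_R = D₄·R̄ = 2.574 × 18.0100 = 46.3577

46.358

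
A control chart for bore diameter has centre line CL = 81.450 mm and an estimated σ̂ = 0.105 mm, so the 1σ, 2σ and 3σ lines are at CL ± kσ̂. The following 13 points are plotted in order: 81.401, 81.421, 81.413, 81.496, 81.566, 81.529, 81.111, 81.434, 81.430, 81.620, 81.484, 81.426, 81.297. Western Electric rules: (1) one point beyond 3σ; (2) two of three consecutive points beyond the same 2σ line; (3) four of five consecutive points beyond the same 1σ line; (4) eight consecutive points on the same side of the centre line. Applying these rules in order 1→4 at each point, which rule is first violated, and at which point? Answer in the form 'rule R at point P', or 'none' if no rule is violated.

rule 1 at point 7

Zone of each point (C = within 1σ̂, B = 1σ̂–2σ̂, A = 2σ̂–3σ̂, * = beyond 3σ̂; sign = side of CL): 1:-C, 2:-C, 3:-C, 4:+C, 5:+B, 6:+C, 7:-*, 8:-C, 9:-C, 10:+B, 11:+C, 12:-C, 13:-B
Rule 1 (one point beyond the 3σ limits) is satisfied at point 7.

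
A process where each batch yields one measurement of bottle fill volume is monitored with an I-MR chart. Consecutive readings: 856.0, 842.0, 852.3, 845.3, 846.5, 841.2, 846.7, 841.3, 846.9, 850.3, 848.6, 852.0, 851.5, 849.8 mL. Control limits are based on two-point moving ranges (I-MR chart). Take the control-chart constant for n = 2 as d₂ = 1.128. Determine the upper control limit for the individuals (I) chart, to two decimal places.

X̄ = (856.0 + 842.0 + 852.3 + 845.3 + 846.5 + 841.2 + 846.7 + 841.3 + 846.9 + 850.3 + 848.6 + 852.0 + 851.5 + 849.8) / 14 = 847.8857
Moving ranges: 14.0, 10.3, 7.0, 1.2, 5.3, 5.5, 5.4, 5.6, 3.4, 1.7, 3.4, 0.5, 1.7; M̄R̄ = 65.0000 / 13 = 5.0000
UCL = X̄ + 3·M̄R̄/d₂ = 847.8857 + 3 × 5.0000 / 1.128 = 861.1836

861.18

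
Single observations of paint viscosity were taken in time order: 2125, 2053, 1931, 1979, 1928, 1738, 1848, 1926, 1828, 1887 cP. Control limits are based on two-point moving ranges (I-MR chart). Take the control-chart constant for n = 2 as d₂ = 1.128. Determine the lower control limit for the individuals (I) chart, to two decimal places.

X̄ = (2125 + 2053 + 1931 + 1979 + 1928 + 1738 + 1848 + 1926 + 1828 + 1887) / 10 = 1924.3000
Moving ranges: 72, 122, 48, 51, 190, 110, 78, 98, 59; M̄R̄ = 828.0000 / 9 = 92.0000
LCL = X̄ − 3·M̄R̄/d₂ = 1924.3000 − 3 × 92.0000 / 1.128 = 1679.6191

1679.62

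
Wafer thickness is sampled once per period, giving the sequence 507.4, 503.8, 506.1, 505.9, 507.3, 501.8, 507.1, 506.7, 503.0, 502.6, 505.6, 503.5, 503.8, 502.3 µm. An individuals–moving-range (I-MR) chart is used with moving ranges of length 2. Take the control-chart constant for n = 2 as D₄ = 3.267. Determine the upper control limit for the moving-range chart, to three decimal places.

Moving ranges: 3.6, 2.3, 0.2, 1.4, 5.5, 5.3, 0.4, 3.7, 0.4, 3.0, 2.1, 0.3, 1.5; M̄R̄ = 29.7000 / 13 = 2.2846
UCL_MR = D₄·M̄R̄ = 3.267 × 2.2846 = 7.4638

7.464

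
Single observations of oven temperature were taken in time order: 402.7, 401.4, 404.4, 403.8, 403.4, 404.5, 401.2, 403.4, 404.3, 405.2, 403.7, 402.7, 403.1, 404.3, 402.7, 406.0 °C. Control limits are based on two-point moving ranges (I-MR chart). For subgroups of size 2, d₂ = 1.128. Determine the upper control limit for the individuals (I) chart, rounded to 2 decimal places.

407.57

X̄ = (402.7 + 401.4 + 404.4 + 403.8 + 403.4 + 404.5 + 401.2 + 403.4 + 404.3 + 405.2 + 403.7 + 402.7 + 403.1 + 404.3 + 402.7 + 406.0) / 16 = 403.5500
Moving ranges: 1.3, 3.0, 0.6, 0.4, 1.1, 3.3, 2.2, 0.9, 0.9, 1.5, 1.0, 0.4, 1.2, 1.6, 3.3; M̄R̄ = 22.7000 / 15 = 1.5133
UCL = X̄ + 3·M̄R̄/d₂ = 403.5500 + 3 × 1.5133 / 1.128 = 407.5748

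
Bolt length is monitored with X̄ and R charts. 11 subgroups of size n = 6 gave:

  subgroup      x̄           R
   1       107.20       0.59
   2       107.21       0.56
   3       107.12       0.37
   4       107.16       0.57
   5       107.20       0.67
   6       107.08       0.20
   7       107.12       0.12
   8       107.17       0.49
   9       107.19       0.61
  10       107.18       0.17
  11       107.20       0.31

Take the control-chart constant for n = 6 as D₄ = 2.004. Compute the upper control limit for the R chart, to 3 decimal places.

0.849

R̄ = (0.59 + 0.56 + 0.37 + 0.57 + 0.67 + 0.20 + 0.12 + 0.49 + 0.61 + 0.17 + 0.31) / 11 = 4.6600 / 11 = 0.4236
UCL_R = D₄·R̄ = 2.004 × 0.4236 = 0.8490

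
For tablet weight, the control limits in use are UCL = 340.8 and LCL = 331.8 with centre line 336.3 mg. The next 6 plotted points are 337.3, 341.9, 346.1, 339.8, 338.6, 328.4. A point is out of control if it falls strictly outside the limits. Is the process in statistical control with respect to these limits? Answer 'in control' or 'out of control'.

Compare each point to [331.8, 340.8]: sample 2 = 341.9 > UCL; sample 3 = 346.1 > UCL; sample 6 = 328.4 < LCL.

out of control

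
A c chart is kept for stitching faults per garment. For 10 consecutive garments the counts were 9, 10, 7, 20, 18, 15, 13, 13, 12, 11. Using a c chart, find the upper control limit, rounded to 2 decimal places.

c̄ = (9 + 10 + 7 + 20 + 18 + 15 + 13 + 13 + 12 + 11) / 10 = 128 / 10 = 12.8000
UCL = c̄ + 3√c̄ = 12.8000 + 3 × √12.8000 = 12.8000 + 3 × 3.5777 = 23.5331

23.53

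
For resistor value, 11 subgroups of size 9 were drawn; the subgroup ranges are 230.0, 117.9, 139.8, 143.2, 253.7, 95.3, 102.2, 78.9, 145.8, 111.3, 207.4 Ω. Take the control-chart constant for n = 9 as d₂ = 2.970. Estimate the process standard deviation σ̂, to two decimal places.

49.76

R̄ = (230.0 + 117.9 + 139.8 + 143.2 + 253.7 + 95.3 + 102.2 + 78.9 + 145.8 + 111.3 + 207.4) / 11 = 147.7727
σ̂ = R̄ / d₂ = 147.7727 / 2.970 = 49.7551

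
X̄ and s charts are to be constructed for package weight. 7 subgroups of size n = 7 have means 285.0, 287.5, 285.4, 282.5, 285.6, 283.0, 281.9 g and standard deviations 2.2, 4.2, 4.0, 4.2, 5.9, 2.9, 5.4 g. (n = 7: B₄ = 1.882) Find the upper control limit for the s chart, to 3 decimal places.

7.743

s̄ = (2.2 + 4.2 + 4.0 + 4.2 + 5.9 + 2.9 + 5.4) / 7 = 4.1143
UCL_s = B₄·s̄ = 1.882 × 4.1143 = 7.7431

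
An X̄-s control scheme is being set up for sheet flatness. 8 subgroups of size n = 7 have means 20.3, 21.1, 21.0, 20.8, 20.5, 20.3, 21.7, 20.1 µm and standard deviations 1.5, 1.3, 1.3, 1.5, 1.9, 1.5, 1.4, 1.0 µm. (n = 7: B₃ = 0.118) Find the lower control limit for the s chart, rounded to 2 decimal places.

s̄ = (1.5 + 1.3 + 1.3 + 1.5 + 1.9 + 1.5 + 1.4 + 1.0) / 8 = 1.4250
LCL_s = B₃·s̄ = 0.118 × 1.4250 = 0.1681

0.17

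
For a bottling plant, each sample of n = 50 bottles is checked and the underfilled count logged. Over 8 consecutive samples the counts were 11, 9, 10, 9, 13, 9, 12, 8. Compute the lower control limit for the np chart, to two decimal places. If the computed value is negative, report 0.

1.60

p̄ = Σdᵢ / (k·n) = 81 / (8 × 50) = 0.20250
LCL = np̄ − 3·√(np̄(1−p̄)) = 10.1250 − 3 × 2.8416 = 1.6002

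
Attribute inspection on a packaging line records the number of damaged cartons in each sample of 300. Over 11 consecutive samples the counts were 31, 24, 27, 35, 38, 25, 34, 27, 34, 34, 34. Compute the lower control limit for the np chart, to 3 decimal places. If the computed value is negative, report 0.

15.324

p̄ = Σdᵢ / (k·n) = 343 / (11 × 300) = 0.10394
LCL = np̄ − 3·√(np̄(1−p̄)) = 31.1818 − 3 × 5.2859 = 15.3241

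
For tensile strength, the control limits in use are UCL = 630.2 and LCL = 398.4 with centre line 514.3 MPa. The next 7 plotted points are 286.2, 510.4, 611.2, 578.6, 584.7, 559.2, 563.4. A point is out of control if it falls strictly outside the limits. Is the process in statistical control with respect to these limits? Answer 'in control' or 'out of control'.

Compare each point to [398.4, 630.2]: sample 1 = 286.2 < LCL.

out of control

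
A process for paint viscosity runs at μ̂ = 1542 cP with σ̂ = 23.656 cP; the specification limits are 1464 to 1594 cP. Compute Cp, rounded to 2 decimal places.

Cp = (USL − LSL) / (6σ̂) = (1594 − 1464) / (6 × 23.656) = 130.0000 / 141.9360 = 0.9159

0.92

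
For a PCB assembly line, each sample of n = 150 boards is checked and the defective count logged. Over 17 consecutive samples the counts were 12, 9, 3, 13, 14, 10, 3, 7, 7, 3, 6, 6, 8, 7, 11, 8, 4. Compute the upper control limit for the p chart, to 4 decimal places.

p̄ = Σdᵢ / (k·n) = 131 / (17 × 150) = 0.05137
UCL = p̄ + 3·√(p̄(1−p̄)/n) = 0.05137 + 3 × √(0.05137×0.94863/150) = 0.05137 + 3 × 0.01802 = 0.10545

0.1054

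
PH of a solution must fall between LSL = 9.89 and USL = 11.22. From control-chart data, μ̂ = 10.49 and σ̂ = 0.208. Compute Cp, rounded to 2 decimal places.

1.07

Cp = (USL − LSL) / (6σ̂) = (11.22 − 9.89) / (6 × 0.208) = 1.3300 / 1.2480 = 1.0657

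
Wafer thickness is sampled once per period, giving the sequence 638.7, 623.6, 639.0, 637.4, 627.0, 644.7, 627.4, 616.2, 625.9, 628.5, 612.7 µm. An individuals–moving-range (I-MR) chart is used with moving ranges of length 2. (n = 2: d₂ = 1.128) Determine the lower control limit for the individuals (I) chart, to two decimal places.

X̄ = (638.7 + 623.6 + 639.0 + 637.4 + 627.0 + 644.7 + 627.4 + 616.2 + 625.9 + 628.5 + 612.7) / 11 = 629.1909
Moving ranges: 15.1, 15.4, 1.6, 10.4, 17.7, 17.3, 11.2, 9.7, 2.6, 15.8; M̄R̄ = 116.8000 / 10 = 11.6800
LCL = X̄ − 3·M̄R̄/d₂ = 629.1909 − 3 × 11.6800 / 1.128 = 598.1271

598.13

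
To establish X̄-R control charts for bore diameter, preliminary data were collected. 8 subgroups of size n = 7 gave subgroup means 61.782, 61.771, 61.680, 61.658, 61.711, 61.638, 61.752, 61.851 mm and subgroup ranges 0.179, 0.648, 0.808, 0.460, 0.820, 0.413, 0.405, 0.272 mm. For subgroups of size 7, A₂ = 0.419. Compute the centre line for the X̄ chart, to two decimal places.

61.73

X̄̄ = (61.782 + 61.771 + 61.680 + 61.658 + 61.711 + 61.638 + 61.752 + 61.851) / 8 = 493.8430 / 8 = 61.7304
CL = X̄̄ = 61.7304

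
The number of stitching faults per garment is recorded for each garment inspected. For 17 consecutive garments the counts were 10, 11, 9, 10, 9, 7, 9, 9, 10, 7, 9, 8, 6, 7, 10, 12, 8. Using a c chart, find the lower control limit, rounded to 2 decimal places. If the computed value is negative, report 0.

0.00

c̄ = (10 + 11 + 9 + 10 + 9 + 7 + 9 + 9 + 10 + 7 + 9 + 8 + 6 + 7 + 10 + 12 + 8) / 17 = 151 / 17 = 8.8824
LCL = c̄ − 3√c̄ = 8.8824 − 3 × 2.9803 = -0.0586 → 0 (cannot be negative)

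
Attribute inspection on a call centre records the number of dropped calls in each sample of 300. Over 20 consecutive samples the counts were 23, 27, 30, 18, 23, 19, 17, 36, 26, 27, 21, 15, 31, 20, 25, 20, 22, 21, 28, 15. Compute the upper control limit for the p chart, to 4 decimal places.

0.1236

p̄ = Σdᵢ / (k·n) = 464 / (20 × 300) = 0.07733
UCL = p̄ + 3·√(p̄(1−p̄)/n) = 0.07733 + 3 × √(0.07733×0.92267/300) = 0.07733 + 3 × 0.01542 = 0.12360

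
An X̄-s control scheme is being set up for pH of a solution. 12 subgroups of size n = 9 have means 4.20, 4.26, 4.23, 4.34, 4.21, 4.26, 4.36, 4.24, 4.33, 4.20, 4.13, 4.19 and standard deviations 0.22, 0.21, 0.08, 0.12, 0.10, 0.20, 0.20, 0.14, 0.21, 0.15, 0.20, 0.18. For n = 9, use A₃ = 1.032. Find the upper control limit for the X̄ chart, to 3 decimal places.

X̄̄ = (4.20 + 4.26 + 4.23 + 4.34 + 4.21 + 4.26 + 4.36 + 4.24 + 4.33 + 4.20 + 4.13 + 4.19) / 12 = 4.2458
s̄ = (0.22 + 0.21 + 0.08 + 0.12 + 0.10 + 0.20 + 0.20 + 0.14 + 0.21 + 0.15 + 0.20 + 0.18) / 12 = 0.1675
UCL = X̄̄ + A₃·s̄ = 4.2458 + 1.032 × 0.1675 = 4.4187

4.419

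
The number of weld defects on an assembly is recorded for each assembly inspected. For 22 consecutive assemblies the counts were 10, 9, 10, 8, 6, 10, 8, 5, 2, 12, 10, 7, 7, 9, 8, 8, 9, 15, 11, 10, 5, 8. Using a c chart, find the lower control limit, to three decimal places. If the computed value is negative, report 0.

c̄ = (10 + 9 + 10 + 8 + 6 + 10 + 8 + 5 + 2 + 12 + 10 + 7 + 7 + 9 + 8 + 8 + 9 + 15 + 11 + 10 + 5 + 8) / 22 = 187 / 22 = 8.5000
LCL = c̄ − 3√c̄ = 8.5000 − 3 × 2.9155 = -0.2464 → 0 (cannot be negative)

0.000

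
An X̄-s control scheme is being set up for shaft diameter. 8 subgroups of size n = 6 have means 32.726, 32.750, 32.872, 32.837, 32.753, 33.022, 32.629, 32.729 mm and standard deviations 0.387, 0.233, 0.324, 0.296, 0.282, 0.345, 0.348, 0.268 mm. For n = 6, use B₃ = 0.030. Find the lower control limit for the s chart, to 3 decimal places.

s̄ = (0.387 + 0.233 + 0.324 + 0.296 + 0.282 + 0.345 + 0.348 + 0.268) / 8 = 0.3104
LCL_s = B₃·s̄ = 0.030 × 0.3104 = 0.0093

0.009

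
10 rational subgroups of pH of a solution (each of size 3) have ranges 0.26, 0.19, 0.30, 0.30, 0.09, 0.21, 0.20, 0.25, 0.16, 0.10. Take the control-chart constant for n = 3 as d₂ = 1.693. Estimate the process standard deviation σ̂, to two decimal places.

R̄ = (0.26 + 0.19 + 0.30 + 0.30 + 0.09 + 0.21 + 0.20 + 0.25 + 0.16 + 0.10) / 10 = 0.2060
σ̂ = R̄ / d₂ = 0.2060 / 1.693 = 0.1217

0.12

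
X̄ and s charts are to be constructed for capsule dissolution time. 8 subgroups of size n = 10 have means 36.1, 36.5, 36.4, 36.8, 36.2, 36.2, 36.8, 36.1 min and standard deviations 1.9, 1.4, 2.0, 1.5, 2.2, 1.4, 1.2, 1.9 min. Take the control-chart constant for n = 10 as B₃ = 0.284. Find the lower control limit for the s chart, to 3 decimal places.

s̄ = (1.9 + 1.4 + 2.0 + 1.5 + 2.2 + 1.4 + 1.2 + 1.9) / 8 = 1.6875
LCL_s = B₃·s̄ = 0.284 × 1.6875 = 0.4792

0.479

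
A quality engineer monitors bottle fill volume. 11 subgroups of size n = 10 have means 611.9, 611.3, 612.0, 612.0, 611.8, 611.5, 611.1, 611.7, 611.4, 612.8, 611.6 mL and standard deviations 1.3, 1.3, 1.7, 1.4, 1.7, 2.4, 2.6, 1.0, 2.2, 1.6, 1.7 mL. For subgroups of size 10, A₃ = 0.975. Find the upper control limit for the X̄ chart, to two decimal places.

613.41

X̄̄ = (611.9 + 611.3 + 612.0 + 612.0 + 611.8 + 611.5 + 611.1 + 611.7 + 611.4 + 612.8 + 611.6) / 11 = 611.7364
s̄ = (1.3 + 1.3 + 1.7 + 1.4 + 1.7 + 2.4 + 2.6 + 1.0 + 2.2 + 1.6 + 1.7) / 11 = 1.7182
UCL = X̄̄ + A₃·s̄ = 611.7364 + 0.975 × 1.7182 = 613.4116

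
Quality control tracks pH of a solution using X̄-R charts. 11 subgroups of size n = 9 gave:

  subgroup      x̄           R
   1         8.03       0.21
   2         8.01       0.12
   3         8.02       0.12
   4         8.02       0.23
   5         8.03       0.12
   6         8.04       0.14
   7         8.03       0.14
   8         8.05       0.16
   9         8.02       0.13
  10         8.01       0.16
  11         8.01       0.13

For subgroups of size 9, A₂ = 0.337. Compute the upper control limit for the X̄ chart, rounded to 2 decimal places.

8.08

X̄̄ = (8.03 + 8.01 + 8.02 + 8.02 + 8.03 + 8.04 + 8.03 + 8.05 + 8.02 + 8.01 + 8.01) / 11 = 88.2700 / 11 = 8.0245
R̄ = (0.21 + 0.12 + 0.12 + 0.23 + 0.12 + 0.14 + 0.14 + 0.16 + 0.13 + 0.16 + 0.13) / 11 = 1.6600 / 11 = 0.1509
UCL = X̄̄ + A₂·R̄ = 8.0245 + 0.337 × 0.1509 = 8.0754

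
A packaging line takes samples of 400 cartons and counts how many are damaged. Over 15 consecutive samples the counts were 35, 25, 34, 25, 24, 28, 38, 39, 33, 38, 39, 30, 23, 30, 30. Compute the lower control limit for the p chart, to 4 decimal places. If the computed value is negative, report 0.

p̄ = Σdᵢ / (k·n) = 471 / (15 × 400) = 0.07850
LCL = p̄ − 3·√(p̄(1−p̄)/n) = 0.07850 − 3 × 0.01345 = 0.03816

0.0382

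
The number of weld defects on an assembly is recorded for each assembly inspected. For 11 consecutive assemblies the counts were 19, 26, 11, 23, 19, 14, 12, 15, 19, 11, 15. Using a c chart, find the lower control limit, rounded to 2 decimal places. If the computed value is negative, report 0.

c̄ = (19 + 26 + 11 + 23 + 19 + 14 + 12 + 15 + 19 + 11 + 15) / 11 = 184 / 11 = 16.7273
LCL = c̄ − 3√c̄ = 16.7273 − 3 × 4.0899 = 4.4576

4.46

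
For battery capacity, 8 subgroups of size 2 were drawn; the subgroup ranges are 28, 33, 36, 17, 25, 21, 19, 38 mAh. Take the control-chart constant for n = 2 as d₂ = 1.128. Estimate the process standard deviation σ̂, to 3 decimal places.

24.047

R̄ = (28 + 33 + 36 + 17 + 25 + 21 + 19 + 38) / 8 = 27.1250
σ̂ = R̄ / d₂ = 27.1250 / 1.128 = 24.0470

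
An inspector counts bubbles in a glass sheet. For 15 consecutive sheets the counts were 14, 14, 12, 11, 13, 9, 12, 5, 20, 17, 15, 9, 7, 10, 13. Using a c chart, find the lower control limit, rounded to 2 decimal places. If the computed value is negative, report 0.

1.65

c̄ = (14 + 14 + 12 + 11 + 13 + 9 + 12 + 5 + 20 + 17 + 15 + 9 + 7 + 10 + 13) / 15 = 181 / 15 = 12.0667
LCL = c̄ − 3√c̄ = 12.0667 − 3 × 3.4737 = 1.6455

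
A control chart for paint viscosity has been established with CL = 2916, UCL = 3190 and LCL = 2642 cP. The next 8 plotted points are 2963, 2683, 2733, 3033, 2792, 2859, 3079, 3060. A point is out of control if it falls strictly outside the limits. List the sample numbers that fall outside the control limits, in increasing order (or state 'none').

All 8 points lie within [2642, 3190].

none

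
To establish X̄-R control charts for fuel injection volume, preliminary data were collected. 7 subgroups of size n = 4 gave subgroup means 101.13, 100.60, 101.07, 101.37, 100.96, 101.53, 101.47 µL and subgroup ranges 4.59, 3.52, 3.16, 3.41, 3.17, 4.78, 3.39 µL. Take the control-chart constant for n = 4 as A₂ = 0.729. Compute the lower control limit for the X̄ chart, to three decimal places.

98.452

X̄̄ = (101.13 + 100.60 + 101.07 + 101.37 + 100.96 + 101.53 + 101.47) / 7 = 708.1300 / 7 = 101.1614
R̄ = (4.59 + 3.52 + 3.16 + 3.41 + 3.17 + 4.78 + 3.39) / 7 = 26.0200 / 7 = 3.7171
LCL = X̄̄ − A₂·R̄ = 101.1614 − 0.729 × 3.7171 = 98.4516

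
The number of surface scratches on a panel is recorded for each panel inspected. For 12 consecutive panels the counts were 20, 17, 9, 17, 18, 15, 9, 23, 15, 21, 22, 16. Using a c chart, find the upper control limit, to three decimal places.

29.142

c̄ = (20 + 17 + 9 + 17 + 18 + 15 + 9 + 23 + 15 + 21 + 22 + 16) / 12 = 202 / 12 = 16.8333
UCL = c̄ + 3√c̄ = 16.8333 + 3 × √16.8333 = 16.8333 + 3 × 4.1028 = 29.1419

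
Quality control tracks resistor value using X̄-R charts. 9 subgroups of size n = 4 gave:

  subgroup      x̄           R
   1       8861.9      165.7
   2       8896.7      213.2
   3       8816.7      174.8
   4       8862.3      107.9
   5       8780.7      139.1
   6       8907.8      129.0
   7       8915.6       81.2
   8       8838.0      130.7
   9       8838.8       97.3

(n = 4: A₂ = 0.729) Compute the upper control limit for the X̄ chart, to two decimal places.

8957.96

X̄̄ = (8861.9 + 8896.7 + 8816.7 + 8862.3 + 8780.7 + 8907.8 + 8915.6 + 8838.0 + 8838.8) / 9 = 79718.5000 / 9 = 8857.6111
R̄ = (165.7 + 213.2 + 174.8 + 107.9 + 139.1 + 129.0 + 81.2 + 130.7 + 97.3) / 9 = 1238.9000 / 9 = 137.6556
UCL = X̄̄ + A₂·R̄ = 8857.6111 + 0.729 × 137.6556 = 8957.9620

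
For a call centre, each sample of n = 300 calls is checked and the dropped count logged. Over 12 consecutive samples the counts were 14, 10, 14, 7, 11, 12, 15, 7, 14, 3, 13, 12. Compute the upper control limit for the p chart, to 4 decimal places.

p̄ = Σdᵢ / (k·n) = 132 / (12 × 300) = 0.03667
UCL = p̄ + 3·√(p̄(1−p̄)/n) = 0.03667 + 3 × √(0.03667×0.96333/300) = 0.03667 + 3 × 0.01085 = 0.06922

0.0692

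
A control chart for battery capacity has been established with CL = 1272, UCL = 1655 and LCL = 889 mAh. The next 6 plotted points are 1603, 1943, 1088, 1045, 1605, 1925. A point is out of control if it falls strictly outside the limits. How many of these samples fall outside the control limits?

2

Compare each point to [889, 1655]: sample 2 = 1943 > UCL; sample 6 = 1925 > UCL.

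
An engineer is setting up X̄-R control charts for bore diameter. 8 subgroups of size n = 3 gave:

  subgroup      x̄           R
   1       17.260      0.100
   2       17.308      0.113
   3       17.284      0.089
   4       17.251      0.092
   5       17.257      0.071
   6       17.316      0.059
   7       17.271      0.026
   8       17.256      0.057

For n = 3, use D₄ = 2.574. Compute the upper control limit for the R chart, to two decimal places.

0.20

R̄ = (0.100 + 0.113 + 0.089 + 0.092 + 0.071 + 0.059 + 0.026 + 0.057) / 8 = 0.6070 / 8 = 0.0759
UCL_R = D₄·R̄ = 2.574 × 0.0759 = 0.1953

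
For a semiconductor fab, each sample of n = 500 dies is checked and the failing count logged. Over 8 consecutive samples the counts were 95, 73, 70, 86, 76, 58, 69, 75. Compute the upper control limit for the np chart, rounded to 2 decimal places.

p̄ = Σdᵢ / (k·n) = 602 / (8 × 500) = 0.15050
UCL = np̄ + 3·√(np̄(1−p̄)) = 75.2500 + 3 × √(75.2500×0.84950) = 75.2500 + 3 × 7.9953 = 99.2359

99.24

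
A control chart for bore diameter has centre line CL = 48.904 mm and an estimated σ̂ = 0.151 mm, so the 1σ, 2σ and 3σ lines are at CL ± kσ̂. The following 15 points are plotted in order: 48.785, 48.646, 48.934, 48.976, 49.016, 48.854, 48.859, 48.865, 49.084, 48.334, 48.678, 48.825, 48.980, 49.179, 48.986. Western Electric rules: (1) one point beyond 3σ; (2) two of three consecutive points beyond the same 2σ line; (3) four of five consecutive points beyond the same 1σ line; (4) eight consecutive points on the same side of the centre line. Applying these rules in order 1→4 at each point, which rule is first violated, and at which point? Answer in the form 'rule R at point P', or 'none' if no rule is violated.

Zone of each point (C = within 1σ̂, B = 1σ̂–2σ̂, A = 2σ̂–3σ̂, * = beyond 3σ̂; sign = side of CL): 1:-C, 2:-B, 3:+C, 4:+C, 5:+C, 6:-C, 7:-C, 8:-C, 9:+B, 10:-*, 11:-B, 12:-C, 13:+C, 14:+B, 15:+C
Rule 1 (one point beyond the 3σ limits) is satisfied at point 10.

rule 1 at point 10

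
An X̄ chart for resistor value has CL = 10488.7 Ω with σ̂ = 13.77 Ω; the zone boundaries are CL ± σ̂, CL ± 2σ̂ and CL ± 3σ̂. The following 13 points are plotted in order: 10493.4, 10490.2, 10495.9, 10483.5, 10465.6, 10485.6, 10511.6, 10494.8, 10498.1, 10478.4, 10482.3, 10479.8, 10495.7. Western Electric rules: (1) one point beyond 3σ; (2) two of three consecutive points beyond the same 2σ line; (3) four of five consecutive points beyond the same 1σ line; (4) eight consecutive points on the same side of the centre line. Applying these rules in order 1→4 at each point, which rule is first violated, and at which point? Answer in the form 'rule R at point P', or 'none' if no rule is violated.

none

Zone of each point (C = within 1σ̂, B = 1σ̂–2σ̂, A = 2σ̂–3σ̂, * = beyond 3σ̂; sign = side of CL): 1:+C, 2:+C, 3:+C, 4:-C, 5:-B, 6:-C, 7:+B, 8:+C, 9:+C, 10:-C, 11:-C, 12:-C, 13:+C
No rule fires across all 13 points.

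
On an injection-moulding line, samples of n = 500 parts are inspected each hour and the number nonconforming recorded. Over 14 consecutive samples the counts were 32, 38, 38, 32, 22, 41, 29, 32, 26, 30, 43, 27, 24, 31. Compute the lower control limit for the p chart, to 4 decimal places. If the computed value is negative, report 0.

0.0308

p̄ = Σdᵢ / (k·n) = 445 / (14 × 500) = 0.06357
LCL = p̄ − 3·√(p̄(1−p̄)/n) = 0.06357 − 3 × 0.01091 = 0.03084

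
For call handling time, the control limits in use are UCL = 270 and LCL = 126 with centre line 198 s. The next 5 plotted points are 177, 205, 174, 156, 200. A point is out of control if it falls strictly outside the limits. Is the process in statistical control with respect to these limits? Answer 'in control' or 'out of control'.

All 5 points lie within [126, 270].

in control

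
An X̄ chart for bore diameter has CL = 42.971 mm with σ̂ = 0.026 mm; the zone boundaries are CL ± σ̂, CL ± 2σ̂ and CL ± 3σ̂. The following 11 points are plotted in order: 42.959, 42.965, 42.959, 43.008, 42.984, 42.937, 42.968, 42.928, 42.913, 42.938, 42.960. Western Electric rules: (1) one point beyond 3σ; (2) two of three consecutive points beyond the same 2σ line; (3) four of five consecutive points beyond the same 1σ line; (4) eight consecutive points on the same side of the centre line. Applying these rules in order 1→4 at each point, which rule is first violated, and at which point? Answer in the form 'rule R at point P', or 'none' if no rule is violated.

rule 3 at point 10

Zone of each point (C = within 1σ̂, B = 1σ̂–2σ̂, A = 2σ̂–3σ̂, * = beyond 3σ̂; sign = side of CL): 1:-C, 2:-C, 3:-C, 4:+B, 5:+C, 6:-B, 7:-C, 8:-B, 9:-A, 10:-B, 11:-C
Rule 3 (four of five consecutive points beyond the same 1σ limit) is satisfied at point 10.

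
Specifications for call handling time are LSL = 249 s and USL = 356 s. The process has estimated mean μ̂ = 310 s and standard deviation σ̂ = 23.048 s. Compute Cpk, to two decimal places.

0.67

Cpu = (USL − μ̂) / (3σ̂) = (356 − 310) / (3 × 23.048) = 0.6653; Cpl = (μ̂ − LSL) / (3σ̂) = (310 − 249) / (3 × 23.048) = 0.8822; Cpk = min(Cpu, Cpl) = 0.6653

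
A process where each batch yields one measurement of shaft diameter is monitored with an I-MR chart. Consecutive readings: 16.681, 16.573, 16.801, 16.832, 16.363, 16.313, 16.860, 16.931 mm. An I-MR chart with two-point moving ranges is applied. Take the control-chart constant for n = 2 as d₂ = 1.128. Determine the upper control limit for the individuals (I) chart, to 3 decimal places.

17.241

X̄ = (16.681 + 16.573 + 16.801 + 16.832 + 16.363 + 16.313 + 16.860 + 16.931) / 8 = 16.6692
Moving ranges: 0.108, 0.228, 0.031, 0.469, 0.050, 0.547, 0.071; M̄R̄ = 1.5040 / 7 = 0.2149
UCL = X̄ + 3·M̄R̄/d₂ = 16.6692 + 3 × 0.2149 / 1.128 = 17.2407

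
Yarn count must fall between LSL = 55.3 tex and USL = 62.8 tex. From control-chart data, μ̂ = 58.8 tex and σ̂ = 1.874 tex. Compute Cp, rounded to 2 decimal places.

Cp = (USL − LSL) / (6σ̂) = (62.8 − 55.3) / (6 × 1.874) = 7.5000 / 11.2440 = 0.6670

0.67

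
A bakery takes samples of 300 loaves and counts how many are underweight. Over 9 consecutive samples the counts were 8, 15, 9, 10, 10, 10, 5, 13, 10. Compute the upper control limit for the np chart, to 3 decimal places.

19.327

p̄ = Σdᵢ / (k·n) = 90 / (9 × 300) = 0.03333
UCL = np̄ + 3·√(np̄(1−p̄)) = 10.0000 + 3 × √(10.0000×0.96667) = 10.0000 + 3 × 3.1091 = 19.3274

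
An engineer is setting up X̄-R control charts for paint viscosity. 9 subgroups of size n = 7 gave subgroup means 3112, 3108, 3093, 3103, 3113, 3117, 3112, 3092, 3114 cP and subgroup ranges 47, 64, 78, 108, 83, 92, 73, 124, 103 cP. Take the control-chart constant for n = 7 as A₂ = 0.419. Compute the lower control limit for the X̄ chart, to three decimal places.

3071.170

X̄̄ = (3112 + 3108 + 3093 + 3103 + 3113 + 3117 + 3112 + 3092 + 3114) / 9 = 27964.0000 / 9 = 3107.1111
R̄ = (47 + 64 + 78 + 108 + 83 + 92 + 73 + 124 + 103) / 9 = 772.0000 / 9 = 85.7778
LCL = X̄̄ − A₂·R̄ = 3107.1111 − 0.419 × 85.7778 = 3071.1702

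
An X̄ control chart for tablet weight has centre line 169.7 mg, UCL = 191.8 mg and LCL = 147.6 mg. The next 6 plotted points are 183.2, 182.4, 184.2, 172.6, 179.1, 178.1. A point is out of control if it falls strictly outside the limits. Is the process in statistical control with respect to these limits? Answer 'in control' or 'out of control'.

in control

All 6 points lie within [147.6, 191.8].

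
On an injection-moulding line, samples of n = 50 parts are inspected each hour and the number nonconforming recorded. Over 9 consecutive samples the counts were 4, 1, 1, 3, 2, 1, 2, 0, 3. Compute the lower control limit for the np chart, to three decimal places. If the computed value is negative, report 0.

p̄ = Σdᵢ / (k·n) = 17 / (9 × 50) = 0.03778
LCL = np̄ − 3·√(np̄(1−p̄)) = 1.8889 − 3 × 1.3482 = -2.1556 → 0 (negative, so LCL = 0)

0.000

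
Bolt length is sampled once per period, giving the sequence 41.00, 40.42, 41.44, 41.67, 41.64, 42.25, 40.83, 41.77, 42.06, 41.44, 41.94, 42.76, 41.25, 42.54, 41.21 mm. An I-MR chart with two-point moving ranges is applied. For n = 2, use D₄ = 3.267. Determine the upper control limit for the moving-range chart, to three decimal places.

Moving ranges: 0.58, 1.02, 0.23, 0.03, 0.61, 1.42, 0.94, 0.29, 0.62, 0.50, 0.82, 1.51, 1.29, 1.33; M̄R̄ = 11.1900 / 14 = 0.7993
UCL_MR = D₄·M̄R̄ = 3.267 × 0.7993 = 2.6113

2.611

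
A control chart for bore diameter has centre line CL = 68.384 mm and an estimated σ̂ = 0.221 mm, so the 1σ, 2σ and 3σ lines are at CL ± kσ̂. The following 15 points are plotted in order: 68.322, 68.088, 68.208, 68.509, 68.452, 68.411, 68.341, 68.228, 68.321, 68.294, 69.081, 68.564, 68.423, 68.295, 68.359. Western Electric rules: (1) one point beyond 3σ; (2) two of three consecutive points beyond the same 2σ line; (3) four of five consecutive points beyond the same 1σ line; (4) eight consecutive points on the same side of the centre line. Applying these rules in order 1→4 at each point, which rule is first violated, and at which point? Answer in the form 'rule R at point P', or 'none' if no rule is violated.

Zone of each point (C = within 1σ̂, B = 1σ̂–2σ̂, A = 2σ̂–3σ̂, * = beyond 3σ̂; sign = side of CL): 1:-C, 2:-B, 3:-C, 4:+C, 5:+C, 6:+C, 7:-C, 8:-C, 9:-C, 10:-C, 11:+*, 12:+C, 13:+C, 14:-C, 15:-C
Rule 1 (one point beyond the 3σ limits) is satisfied at point 11.

rule 1 at point 11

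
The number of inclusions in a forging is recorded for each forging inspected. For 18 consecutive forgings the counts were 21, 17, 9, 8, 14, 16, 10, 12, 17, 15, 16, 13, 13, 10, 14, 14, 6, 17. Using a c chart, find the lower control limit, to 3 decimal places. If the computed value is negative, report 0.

c̄ = (21 + 17 + 9 + 8 + 14 + 16 + 10 + 12 + 17 + 15 + 16 + 13 + 13 + 10 + 14 + 14 + 6 + 17) / 18 = 242 / 18 = 13.4444
LCL = c̄ − 3√c̄ = 13.4444 − 3 × 3.6667 = 2.4444

2.444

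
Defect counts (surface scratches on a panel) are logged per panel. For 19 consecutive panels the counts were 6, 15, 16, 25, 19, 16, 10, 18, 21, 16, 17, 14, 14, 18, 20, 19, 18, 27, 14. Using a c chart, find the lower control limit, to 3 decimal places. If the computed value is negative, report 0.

c̄ = (6 + 15 + 16 + 25 + 19 + 16 + 10 + 18 + 21 + 16 + 17 + 14 + 14 + 18 + 20 + 19 + 18 + 27 + 14) / 19 = 323 / 19 = 17.0000
LCL = c̄ − 3√c̄ = 17.0000 − 3 × 4.1231 = 4.6307

4.631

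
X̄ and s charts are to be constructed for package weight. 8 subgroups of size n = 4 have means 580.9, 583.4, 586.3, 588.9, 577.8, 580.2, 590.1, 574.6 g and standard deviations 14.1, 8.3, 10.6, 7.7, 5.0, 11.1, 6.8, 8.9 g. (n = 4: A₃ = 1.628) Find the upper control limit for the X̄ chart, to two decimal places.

X̄̄ = (580.9 + 583.4 + 586.3 + 588.9 + 577.8 + 580.2 + 590.1 + 574.6) / 8 = 582.7750
s̄ = (14.1 + 8.3 + 10.6 + 7.7 + 5.0 + 11.1 + 6.8 + 8.9) / 8 = 9.0625
UCL = X̄̄ + A₃·s̄ = 582.7750 + 1.628 × 9.0625 = 597.5287

597.53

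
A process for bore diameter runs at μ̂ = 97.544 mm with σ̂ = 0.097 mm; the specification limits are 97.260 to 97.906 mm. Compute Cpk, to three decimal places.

Cpu = (USL − μ̂) / (3σ̂) = (97.906 − 97.544) / (3 × 0.097) = 1.2440; Cpl = (μ̂ − LSL) / (3σ̂) = (97.544 − 97.260) / (3 × 0.097) = 0.9759; Cpk = min(Cpu, Cpl) = 0.9759

0.976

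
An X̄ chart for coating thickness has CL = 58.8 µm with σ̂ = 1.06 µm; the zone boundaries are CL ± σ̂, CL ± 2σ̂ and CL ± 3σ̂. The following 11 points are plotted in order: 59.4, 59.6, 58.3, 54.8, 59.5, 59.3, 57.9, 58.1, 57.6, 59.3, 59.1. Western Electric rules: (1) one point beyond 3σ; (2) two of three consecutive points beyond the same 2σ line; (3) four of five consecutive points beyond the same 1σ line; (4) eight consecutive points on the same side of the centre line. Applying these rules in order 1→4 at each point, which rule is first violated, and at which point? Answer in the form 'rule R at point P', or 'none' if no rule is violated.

Zone of each point (C = within 1σ̂, B = 1σ̂–2σ̂, A = 2σ̂–3σ̂, * = beyond 3σ̂; sign = side of CL): 1:+C, 2:+C, 3:-C, 4:-*, 5:+C, 6:+C, 7:-C, 8:-C, 9:-B, 10:+C, 11:+C
Rule 1 (one point beyond the 3σ limits) is satisfied at point 4.

rule 1 at point 4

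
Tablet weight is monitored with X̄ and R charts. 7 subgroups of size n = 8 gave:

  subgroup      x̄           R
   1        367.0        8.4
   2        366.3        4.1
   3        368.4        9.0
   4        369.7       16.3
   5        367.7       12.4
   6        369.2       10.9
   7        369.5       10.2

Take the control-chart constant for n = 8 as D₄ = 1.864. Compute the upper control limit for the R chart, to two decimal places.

R̄ = (8.4 + 4.1 + 9.0 + 16.3 + 12.4 + 10.9 + 10.2) / 7 = 71.3000 / 7 = 10.1857
UCL_R = D₄·R̄ = 1.864 × 10.1857 = 18.9862

18.99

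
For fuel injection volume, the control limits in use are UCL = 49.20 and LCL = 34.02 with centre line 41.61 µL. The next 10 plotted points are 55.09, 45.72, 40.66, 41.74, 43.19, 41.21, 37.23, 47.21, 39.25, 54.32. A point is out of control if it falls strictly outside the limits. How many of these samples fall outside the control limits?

2

Compare each point to [34.02, 49.20]: sample 1 = 55.09 > UCL; sample 10 = 54.32 > UCL.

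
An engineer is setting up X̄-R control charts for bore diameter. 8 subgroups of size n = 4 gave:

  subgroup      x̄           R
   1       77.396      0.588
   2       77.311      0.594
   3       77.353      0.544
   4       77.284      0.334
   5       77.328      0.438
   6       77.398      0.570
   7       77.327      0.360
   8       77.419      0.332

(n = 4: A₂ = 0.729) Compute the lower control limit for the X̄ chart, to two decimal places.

X̄̄ = (77.396 + 77.311 + 77.353 + 77.284 + 77.328 + 77.398 + 77.327 + 77.419) / 8 = 618.8160 / 8 = 77.3520
R̄ = (0.588 + 0.594 + 0.544 + 0.334 + 0.438 + 0.570 + 0.360 + 0.332) / 8 = 3.7600 / 8 = 0.4700
LCL = X̄̄ − A₂·R̄ = 77.3520 − 0.729 × 0.4700 = 77.0094

77.01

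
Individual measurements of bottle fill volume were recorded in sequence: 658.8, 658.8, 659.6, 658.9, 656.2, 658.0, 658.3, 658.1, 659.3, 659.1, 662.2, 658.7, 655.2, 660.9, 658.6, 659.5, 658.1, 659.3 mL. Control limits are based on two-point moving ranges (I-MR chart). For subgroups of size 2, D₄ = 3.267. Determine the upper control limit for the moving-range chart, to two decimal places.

5.67

Moving ranges: 0.0, 0.8, 0.7, 2.7, 1.8, 0.3, 0.2, 1.2, 0.2, 3.1, 3.5, 3.5, 5.7, 2.3, 0.9, 1.4, 1.2; M̄R̄ = 29.5000 / 17 = 1.7353
UCL_MR = D₄·M̄R̄ = 3.267 × 1.7353 = 5.6692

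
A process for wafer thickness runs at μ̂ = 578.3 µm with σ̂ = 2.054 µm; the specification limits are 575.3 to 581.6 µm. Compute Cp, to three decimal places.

0.511

Cp = (USL − LSL) / (6σ̂) = (581.6 − 575.3) / (6 × 2.054) = 6.3000 / 12.3240 = 0.5112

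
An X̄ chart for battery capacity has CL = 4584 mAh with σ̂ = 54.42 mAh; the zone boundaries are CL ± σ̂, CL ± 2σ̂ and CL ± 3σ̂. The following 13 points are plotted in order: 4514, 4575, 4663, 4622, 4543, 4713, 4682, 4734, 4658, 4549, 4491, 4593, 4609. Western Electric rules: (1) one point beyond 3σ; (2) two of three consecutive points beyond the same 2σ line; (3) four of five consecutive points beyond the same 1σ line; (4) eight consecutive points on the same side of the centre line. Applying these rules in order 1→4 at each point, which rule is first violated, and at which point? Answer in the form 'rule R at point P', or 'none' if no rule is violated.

Zone of each point (C = within 1σ̂, B = 1σ̂–2σ̂, A = 2σ̂–3σ̂, * = beyond 3σ̂; sign = side of CL): 1:-B, 2:-C, 3:+B, 4:+C, 5:-C, 6:+A, 7:+B, 8:+A, 9:+B, 10:-C, 11:-B, 12:+C, 13:+C
Rule 2 (two of three consecutive points beyond the same 2σ limit) is satisfied at point 8.

rule 2 at point 8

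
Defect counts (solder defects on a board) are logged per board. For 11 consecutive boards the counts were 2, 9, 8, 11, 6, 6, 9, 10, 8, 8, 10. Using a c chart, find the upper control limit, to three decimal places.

c̄ = (2 + 9 + 8 + 11 + 6 + 6 + 9 + 10 + 8 + 8 + 10) / 11 = 87 / 11 = 7.9091
UCL = c̄ + 3√c̄ = 7.9091 + 3 × √7.9091 = 7.9091 + 3 × 2.8123 = 16.3460

16.346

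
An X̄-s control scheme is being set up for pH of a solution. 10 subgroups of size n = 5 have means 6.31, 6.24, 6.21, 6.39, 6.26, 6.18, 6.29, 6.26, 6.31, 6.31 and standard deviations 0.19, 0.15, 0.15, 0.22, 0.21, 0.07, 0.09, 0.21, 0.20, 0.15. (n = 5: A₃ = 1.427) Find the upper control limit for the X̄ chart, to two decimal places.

6.51

X̄̄ = (6.31 + 6.24 + 6.21 + 6.39 + 6.26 + 6.18 + 6.29 + 6.26 + 6.31 + 6.31) / 10 = 6.2760
s̄ = (0.19 + 0.15 + 0.15 + 0.22 + 0.21 + 0.07 + 0.09 + 0.21 + 0.20 + 0.15) / 10 = 0.1640
UCL = X̄̄ + A₃·s̄ = 6.2760 + 1.427 × 0.1640 = 6.5100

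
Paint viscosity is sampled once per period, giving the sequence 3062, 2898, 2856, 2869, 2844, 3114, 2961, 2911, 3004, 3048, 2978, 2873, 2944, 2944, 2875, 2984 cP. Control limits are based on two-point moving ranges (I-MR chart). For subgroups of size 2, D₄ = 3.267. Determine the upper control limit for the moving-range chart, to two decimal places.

278.35

Moving ranges: 164, 42, 13, 25, 270, 153, 50, 93, 44, 70, 105, 71, 0, 69, 109; M̄R̄ = 1278.0000 / 15 = 85.2000
UCL_MR = D₄·M̄R̄ = 3.267 × 85.2000 = 278.3484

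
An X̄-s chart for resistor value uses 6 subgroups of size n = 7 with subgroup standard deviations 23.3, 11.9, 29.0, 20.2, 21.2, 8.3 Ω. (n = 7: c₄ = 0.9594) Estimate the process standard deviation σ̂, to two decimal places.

s̄ = (23.3 + 11.9 + 29.0 + 20.2 + 21.2 + 8.3) / 6 = 18.9833
σ̂ = s̄ / c₄ = 18.9833 / 0.9594 = 19.7867

19.79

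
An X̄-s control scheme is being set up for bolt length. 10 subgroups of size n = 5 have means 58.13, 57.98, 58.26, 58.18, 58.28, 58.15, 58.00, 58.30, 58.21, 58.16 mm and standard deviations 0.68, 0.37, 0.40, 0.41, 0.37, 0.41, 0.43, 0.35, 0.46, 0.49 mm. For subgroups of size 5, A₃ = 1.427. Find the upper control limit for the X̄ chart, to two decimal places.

58.79

X̄̄ = (58.13 + 57.98 + 58.26 + 58.18 + 58.28 + 58.15 + 58.00 + 58.30 + 58.21 + 58.16) / 10 = 58.1650
s̄ = (0.68 + 0.37 + 0.40 + 0.41 + 0.37 + 0.41 + 0.43 + 0.35 + 0.46 + 0.49) / 10 = 0.4370
UCL = X̄̄ + A₃·s̄ = 58.1650 + 1.427 × 0.4370 = 58.7886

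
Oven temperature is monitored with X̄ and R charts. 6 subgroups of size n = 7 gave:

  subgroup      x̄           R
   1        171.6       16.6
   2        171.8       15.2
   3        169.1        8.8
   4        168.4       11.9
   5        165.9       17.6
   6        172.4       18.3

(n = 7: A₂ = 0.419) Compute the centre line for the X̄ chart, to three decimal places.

X̄̄ = (171.6 + 171.8 + 169.1 + 168.4 + 165.9 + 172.4) / 6 = 1019.2000 / 6 = 169.8667
CL = X̄̄ = 169.8667

169.867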